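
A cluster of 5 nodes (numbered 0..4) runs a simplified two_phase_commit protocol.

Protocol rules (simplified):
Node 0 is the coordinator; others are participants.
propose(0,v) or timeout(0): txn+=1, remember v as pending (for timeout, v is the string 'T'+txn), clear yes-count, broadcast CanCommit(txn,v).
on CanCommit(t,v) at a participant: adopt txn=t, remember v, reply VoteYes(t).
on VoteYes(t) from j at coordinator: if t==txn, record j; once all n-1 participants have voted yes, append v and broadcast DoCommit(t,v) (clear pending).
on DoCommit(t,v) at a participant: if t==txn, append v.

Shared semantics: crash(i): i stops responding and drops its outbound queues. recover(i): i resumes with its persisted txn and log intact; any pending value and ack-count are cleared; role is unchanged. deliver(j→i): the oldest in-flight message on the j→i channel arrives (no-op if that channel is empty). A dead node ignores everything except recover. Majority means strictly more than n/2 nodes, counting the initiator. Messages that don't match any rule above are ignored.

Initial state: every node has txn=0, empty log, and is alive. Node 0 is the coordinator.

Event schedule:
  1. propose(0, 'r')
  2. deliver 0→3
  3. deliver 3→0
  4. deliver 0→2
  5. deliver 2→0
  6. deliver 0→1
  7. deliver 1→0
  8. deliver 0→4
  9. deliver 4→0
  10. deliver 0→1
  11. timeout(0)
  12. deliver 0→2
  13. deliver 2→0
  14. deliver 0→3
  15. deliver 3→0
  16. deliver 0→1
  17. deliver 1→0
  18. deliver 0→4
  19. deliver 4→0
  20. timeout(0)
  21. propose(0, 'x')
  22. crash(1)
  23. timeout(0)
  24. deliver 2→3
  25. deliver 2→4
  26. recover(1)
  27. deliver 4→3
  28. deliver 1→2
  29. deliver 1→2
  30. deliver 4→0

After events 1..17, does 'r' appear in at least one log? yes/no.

yes

1. propose(0,'r'):  <0:coor t1 ->
2. deliver 0→3:  <3:part t1 ->
3. deliver 3→0:  nop
4. deliver 0→2:  <2:part t1 ->
5. deliver 2→0:  nop
6. deliver 0→1:  <1:part t1 ->
7. deliver 1→0:  nop
8. deliver 0→4:  <4:part t1 ->
9. deliver 4→0:  <0:coor t1 r>
10. deliver 0→1:  <1:part t1 r>
11. timeout(0):  <0:coor t2 r>
12. deliver 0→2:  <2:part t1 r>
13. deliver 2→0:  nop
14. deliver 0→3:  <3:part t1 r>
15. deliver 3→0:  nop
16. deliver 0→1:  <1:part t2 r>
17. deliver 1→0:  nop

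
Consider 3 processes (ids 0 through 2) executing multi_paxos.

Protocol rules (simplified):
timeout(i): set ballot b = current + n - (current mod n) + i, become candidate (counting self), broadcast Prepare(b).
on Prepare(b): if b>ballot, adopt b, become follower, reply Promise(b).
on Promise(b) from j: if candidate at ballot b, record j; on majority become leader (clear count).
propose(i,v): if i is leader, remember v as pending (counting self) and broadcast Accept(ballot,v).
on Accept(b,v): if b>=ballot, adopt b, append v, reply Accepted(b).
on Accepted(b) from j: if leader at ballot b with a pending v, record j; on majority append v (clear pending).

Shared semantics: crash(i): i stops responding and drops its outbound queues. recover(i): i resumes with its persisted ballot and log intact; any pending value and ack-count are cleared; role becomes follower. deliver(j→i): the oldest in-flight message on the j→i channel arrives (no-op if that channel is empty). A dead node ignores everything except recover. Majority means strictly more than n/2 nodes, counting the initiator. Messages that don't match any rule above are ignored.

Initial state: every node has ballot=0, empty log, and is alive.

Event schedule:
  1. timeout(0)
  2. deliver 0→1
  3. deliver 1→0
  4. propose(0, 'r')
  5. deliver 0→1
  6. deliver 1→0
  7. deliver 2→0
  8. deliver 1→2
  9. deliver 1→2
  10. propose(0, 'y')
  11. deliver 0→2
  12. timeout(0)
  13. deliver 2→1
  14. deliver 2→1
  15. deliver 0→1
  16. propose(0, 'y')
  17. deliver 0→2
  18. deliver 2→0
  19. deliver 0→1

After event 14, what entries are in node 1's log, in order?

r

e1 timeout(0): 0[cand,b=3,-]
e2 deliver 0→1: 1[foll,b=3,-]
e3 deliver 1→0: 0[lead,b=3,-]
e4 propose(0,'r'): ·
e5 deliver 0→1: 1[foll,b=3,r]
e6 deliver 1→0: 0[lead,b=3,r]
e7 deliver 2→0: ·
e8 deliver 1→2: ·
e9 deliver 1→2: ·
e10 propose(0,'y'): ·
e11 deliver 0→2: 2[foll,b=3,-]
e12 timeout(0): 0[cand,b=6,r]
e13 deliver 2→1: ·
e14 deliver 2→1: ·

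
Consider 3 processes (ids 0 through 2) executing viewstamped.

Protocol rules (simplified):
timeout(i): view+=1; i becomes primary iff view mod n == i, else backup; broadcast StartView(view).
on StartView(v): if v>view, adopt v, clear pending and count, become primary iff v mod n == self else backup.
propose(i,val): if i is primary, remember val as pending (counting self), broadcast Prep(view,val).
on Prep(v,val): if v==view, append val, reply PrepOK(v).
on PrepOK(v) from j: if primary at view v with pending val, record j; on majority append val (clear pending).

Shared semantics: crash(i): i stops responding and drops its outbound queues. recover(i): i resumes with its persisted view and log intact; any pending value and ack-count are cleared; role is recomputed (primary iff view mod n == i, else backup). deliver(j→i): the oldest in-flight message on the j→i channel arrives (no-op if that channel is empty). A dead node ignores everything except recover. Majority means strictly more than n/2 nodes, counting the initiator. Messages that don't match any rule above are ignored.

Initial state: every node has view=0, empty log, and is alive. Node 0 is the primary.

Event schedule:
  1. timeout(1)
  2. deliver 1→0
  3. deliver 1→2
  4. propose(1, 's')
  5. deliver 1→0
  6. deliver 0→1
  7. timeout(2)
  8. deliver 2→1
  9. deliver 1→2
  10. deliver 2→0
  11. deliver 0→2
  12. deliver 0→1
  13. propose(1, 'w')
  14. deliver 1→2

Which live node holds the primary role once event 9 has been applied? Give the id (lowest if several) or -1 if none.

1. timeout(1):  <1:prim v1 ->
2. deliver 1→0:  <0:back v1 ->
3. deliver 1→2:  <2:back v1 ->
4. propose(1,'s'):  nop
5. deliver 1→0:  <0:back v1 s>
6. deliver 0→1:  <1:prim v1 s>
7. timeout(2):  <2:prim v2 ->
8. deliver 2→1:  <1:back v2 s>
9. deliver 1→2:  nop

2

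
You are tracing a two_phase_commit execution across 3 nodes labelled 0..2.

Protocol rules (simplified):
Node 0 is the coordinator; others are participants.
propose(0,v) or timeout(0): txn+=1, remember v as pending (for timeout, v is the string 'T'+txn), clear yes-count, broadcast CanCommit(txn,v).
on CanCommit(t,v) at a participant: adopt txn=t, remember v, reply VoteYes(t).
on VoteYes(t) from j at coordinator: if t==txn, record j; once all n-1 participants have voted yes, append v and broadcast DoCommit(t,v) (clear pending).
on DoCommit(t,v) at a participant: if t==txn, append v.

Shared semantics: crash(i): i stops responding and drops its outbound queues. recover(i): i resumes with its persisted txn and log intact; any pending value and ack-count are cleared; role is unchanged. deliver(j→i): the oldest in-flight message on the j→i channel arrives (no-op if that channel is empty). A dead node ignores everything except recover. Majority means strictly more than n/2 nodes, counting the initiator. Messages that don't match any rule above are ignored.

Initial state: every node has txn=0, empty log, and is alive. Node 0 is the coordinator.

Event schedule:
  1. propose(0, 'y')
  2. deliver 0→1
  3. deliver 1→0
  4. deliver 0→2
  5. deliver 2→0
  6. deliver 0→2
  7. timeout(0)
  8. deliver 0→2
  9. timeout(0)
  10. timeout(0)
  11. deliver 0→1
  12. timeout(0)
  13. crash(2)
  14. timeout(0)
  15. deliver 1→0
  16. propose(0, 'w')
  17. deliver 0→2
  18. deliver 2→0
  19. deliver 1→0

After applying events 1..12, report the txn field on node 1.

1. propose(0,'y'):  <0:coor t1 ->
2. deliver 0→1:  <1:part t1 ->
3. deliver 1→0:  nop
4. deliver 0→2:  <2:part t1 ->
5. deliver 2→0:  <0:coor t1 y>
6. deliver 0→2:  <2:part t1 y>
7. timeout(0):  <0:coor t2 y>
8. deliver 0→2:  <2:part t2 y>
9. timeout(0):  <0:coor t3 y>
10. timeout(0):  <0:coor t4 y>
11. deliver 0→1:  <1:part t1 y>
12. timeout(0):  <0:coor t5 y>

1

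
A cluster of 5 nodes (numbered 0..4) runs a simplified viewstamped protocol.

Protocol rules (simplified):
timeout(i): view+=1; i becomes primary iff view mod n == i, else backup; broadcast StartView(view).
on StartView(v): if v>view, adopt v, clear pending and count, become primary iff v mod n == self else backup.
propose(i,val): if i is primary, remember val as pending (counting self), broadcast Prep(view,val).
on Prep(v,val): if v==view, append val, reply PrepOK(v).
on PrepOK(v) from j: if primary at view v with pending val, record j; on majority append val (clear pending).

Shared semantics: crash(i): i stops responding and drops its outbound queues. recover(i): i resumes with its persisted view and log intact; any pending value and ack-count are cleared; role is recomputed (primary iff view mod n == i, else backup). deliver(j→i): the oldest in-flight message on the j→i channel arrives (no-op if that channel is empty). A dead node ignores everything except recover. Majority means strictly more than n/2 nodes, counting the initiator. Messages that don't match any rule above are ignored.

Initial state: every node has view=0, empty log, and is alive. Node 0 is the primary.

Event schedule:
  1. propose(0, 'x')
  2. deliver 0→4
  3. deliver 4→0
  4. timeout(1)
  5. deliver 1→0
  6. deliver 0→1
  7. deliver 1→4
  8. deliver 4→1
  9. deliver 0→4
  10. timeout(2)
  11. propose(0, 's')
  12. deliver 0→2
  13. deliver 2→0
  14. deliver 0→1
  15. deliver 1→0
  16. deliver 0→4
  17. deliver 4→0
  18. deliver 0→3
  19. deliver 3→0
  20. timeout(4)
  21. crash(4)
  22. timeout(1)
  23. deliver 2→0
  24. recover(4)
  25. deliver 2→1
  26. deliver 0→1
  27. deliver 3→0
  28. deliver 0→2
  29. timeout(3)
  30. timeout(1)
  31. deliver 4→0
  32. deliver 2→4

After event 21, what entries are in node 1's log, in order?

empty

[1] propose(0,'x') → ∅
[2] deliver 0→4 → N4(back v0 [x])
[3] deliver 4→0 → ∅
[4] timeout(1) → N1(prim v1 [-])
[5] deliver 1→0 → N0(back v1 [-])
[6] deliver 0→1 → ∅
[7] deliver 1→4 → N4(back v1 [x])
[8] deliver 4→1 → ∅
[9] deliver 0→4 → ∅
[10] timeout(2) → N2(back v1 [-])
[11] propose(0,'s') → ∅
[12] deliver 0→2 → ∅
[13] deliver 2→0 → ∅
[14] deliver 0→1 → ∅
[15] deliver 1→0 → ∅
[16] deliver 0→4 → ∅
[17] deliver 4→0 → ∅
[18] deliver 0→3 → N3(back v0 [x])
[19] deliver 3→0 → ∅
[20] timeout(4) → N4(back v2 [x])
[21] crash(4) → N4(✗back v2 [x])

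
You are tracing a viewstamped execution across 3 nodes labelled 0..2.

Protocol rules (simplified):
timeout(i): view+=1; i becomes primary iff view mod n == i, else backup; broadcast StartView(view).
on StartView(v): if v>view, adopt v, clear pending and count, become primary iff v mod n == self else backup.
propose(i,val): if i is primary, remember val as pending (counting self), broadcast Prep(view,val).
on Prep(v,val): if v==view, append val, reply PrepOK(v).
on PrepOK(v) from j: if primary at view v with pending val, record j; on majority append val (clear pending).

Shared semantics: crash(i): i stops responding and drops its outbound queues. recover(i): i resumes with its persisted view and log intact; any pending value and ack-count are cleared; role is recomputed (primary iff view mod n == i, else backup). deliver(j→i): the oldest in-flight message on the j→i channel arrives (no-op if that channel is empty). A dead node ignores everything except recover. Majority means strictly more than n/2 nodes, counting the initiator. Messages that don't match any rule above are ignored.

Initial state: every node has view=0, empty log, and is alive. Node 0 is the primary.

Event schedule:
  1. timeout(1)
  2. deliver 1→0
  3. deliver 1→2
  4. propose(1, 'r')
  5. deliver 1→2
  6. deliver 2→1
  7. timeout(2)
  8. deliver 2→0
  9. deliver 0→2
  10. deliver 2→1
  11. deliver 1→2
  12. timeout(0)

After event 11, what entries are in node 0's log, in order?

1. timeout(1):  <1:prim v1 ->
2. deliver 1→0:  <0:back v1 ->
3. deliver 1→2:  <2:back v1 ->
4. propose(1,'r'):  nop
5. deliver 1→2:  <2:back v1 r>
6. deliver 2→1:  <1:prim v1 r>
7. timeout(2):  <2:prim v2 r>
8. deliver 2→0:  <0:back v2 ->
9. deliver 0→2:  nop
10. deliver 2→1:  <1:back v2 r>
11. deliver 1→2:  nop

empty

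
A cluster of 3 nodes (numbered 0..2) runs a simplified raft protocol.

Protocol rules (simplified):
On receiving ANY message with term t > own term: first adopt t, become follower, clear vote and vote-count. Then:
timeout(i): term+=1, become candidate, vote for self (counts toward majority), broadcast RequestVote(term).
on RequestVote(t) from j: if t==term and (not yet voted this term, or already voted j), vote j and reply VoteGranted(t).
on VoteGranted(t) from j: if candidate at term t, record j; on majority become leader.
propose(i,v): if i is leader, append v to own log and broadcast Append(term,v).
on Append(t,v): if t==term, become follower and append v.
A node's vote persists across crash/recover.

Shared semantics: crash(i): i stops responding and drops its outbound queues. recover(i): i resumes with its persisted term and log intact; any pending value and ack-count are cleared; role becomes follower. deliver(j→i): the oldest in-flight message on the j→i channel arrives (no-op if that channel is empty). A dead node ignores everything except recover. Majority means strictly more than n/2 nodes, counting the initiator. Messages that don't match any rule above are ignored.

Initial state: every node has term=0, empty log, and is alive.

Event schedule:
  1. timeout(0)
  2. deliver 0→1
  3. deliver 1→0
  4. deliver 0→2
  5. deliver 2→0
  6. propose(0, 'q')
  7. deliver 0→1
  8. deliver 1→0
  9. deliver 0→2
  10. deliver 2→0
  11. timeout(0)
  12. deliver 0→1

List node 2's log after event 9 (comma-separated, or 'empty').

q

e1 timeout(0): 0[cand,t=1,-]
e2 deliver 0→1: 1[foll,t=1,-]
e3 deliver 1→0: 0[lead,t=1,-]
e4 deliver 0→2: 2[foll,t=1,-]
e5 deliver 2→0: ·
e6 propose(0,'q'): 0[lead,t=1,q]
e7 deliver 0→1: 1[foll,t=1,q]
e8 deliver 1→0: ·
e9 deliver 0→2: 2[foll,t=1,q]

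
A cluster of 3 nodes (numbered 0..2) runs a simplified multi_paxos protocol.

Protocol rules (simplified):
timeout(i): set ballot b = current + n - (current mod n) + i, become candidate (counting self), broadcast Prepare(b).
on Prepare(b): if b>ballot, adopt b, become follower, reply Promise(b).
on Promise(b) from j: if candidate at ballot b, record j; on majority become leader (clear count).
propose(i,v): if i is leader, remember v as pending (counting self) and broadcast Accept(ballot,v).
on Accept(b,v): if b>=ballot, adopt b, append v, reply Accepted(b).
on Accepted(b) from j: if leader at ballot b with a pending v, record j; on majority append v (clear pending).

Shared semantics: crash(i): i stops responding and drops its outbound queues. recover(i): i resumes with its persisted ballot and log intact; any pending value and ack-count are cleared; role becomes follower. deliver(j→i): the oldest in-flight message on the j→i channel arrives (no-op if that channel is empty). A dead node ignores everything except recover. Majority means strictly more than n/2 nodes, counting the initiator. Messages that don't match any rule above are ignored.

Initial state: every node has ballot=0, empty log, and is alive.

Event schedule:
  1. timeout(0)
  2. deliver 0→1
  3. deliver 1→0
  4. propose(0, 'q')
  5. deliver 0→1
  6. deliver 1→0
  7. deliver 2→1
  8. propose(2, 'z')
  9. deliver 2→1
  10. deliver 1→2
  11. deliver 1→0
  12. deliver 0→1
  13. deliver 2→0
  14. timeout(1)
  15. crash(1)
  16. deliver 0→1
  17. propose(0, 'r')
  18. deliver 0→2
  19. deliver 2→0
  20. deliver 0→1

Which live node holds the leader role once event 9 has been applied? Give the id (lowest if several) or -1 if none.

after 1 — timeout(0): n0:cand/b3/[-]
after 2 — deliver 0→1: n1:foll/b3/[-]
after 3 — deliver 1→0: n0:lead/b3/[-]
after 4 — propose(0,'q'): ·
after 5 — deliver 0→1: n1:foll/b3/[q]
after 6 — deliver 1→0: n0:lead/b3/[q]
after 7 — deliver 2→1: ·
after 8 — propose(2,'z'): ·
after 9 — deliver 2→1: ·

0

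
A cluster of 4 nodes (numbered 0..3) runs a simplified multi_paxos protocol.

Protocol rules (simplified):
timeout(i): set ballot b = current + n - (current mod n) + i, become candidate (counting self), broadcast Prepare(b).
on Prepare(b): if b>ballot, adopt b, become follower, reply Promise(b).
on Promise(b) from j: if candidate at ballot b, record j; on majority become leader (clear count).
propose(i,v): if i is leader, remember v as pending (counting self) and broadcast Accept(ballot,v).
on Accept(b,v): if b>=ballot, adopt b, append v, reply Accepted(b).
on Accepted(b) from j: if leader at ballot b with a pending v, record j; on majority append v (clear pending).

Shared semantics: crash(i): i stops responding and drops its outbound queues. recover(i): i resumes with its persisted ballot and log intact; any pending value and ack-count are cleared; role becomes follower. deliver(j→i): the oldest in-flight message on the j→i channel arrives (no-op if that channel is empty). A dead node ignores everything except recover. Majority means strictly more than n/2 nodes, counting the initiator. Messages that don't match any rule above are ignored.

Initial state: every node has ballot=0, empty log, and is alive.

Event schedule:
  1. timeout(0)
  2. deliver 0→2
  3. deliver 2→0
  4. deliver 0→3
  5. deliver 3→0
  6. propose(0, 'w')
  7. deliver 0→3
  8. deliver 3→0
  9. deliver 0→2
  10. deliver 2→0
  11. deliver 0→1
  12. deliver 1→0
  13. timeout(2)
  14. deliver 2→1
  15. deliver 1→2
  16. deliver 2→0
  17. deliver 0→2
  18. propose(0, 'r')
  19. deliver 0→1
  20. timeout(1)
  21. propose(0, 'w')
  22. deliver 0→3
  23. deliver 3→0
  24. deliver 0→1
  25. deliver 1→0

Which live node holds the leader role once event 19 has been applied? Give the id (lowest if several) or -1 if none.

step 1 timeout(0): 0={cand,b=4,log=-}
step 2 deliver 0→2: 2={foll,b=4,log=-}
step 3 deliver 2→0: —
step 4 deliver 0→3: 3={foll,b=4,log=-}
step 5 deliver 3→0: 0={lead,b=4,log=-}
step 6 propose(0,'w'): —
step 7 deliver 0→3: 3={foll,b=4,log=w}
step 8 deliver 3→0: —
step 9 deliver 0→2: 2={foll,b=4,log=w}
step 10 deliver 2→0: 0={lead,b=4,log=w}
step 11 deliver 0→1: 1={foll,b=4,log=-}
step 12 deliver 1→0: —
step 13 timeout(2): 2={cand,b=10,log=w}
step 14 deliver 2→1: 1={foll,b=10,log=-}
step 15 deliver 1→2: —
step 16 deliver 2→0: 0={foll,b=10,log=w}
step 17 deliver 0→2: 2={lead,b=10,log=w}
step 18 propose(0,'r'): —
step 19 deliver 0→1: —

2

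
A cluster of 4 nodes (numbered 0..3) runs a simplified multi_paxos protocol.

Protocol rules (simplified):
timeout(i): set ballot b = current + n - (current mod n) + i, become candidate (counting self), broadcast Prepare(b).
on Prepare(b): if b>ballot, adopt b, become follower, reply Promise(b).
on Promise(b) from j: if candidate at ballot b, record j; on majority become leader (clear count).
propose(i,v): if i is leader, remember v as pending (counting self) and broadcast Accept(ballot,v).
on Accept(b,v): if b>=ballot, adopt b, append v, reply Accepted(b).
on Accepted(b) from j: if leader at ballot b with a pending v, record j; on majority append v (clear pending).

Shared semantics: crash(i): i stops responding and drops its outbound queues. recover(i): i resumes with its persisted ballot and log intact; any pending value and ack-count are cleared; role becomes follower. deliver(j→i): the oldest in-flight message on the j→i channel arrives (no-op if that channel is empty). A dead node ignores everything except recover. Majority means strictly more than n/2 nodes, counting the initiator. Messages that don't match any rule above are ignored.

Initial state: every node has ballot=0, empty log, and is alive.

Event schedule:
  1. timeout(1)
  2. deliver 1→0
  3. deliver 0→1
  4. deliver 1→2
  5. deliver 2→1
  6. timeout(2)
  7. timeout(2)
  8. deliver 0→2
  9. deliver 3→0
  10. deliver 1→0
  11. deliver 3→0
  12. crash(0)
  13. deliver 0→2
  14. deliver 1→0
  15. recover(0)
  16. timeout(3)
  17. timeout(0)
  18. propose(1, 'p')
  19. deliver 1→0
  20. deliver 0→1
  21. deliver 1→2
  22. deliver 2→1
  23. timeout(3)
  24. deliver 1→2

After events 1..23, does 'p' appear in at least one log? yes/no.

after 1 — timeout(1): n1:cand/b5/[-]
after 2 — deliver 1→0: n0:foll/b5/[-]
after 3 — deliver 0→1: ·
after 4 — deliver 1→2: n2:foll/b5/[-]
after 5 — deliver 2→1: n1:lead/b5/[-]
after 6 — timeout(2): n2:cand/b10/[-]
after 7 — timeout(2): n2:cand/b14/[-]
after 8 — deliver 0→2: ·
after 9 — deliver 3→0: ·
after 10 — deliver 1→0: ·
after 11 — deliver 3→0: ·
after 12 — crash(0): n0:✗foll/b5/[-]
after 13 — deliver 0→2: ·
after 14 — deliver 1→0: ·
after 15 — recover(0): n0:foll/b5/[-]
after 16 — timeout(3): n3:cand/b7/[-]
after 17 — timeout(0): n0:cand/b8/[-]
after 18 — propose(1,'p'): ·
after 19 — deliver 1→0: ·
after 20 — deliver 0→1: n1:foll/b8/[-]
after 21 — deliver 1→2: ·
after 22 — deliver 2→1: n1:foll/b10/[-]
after 23 — timeout(3): n3:cand/b11/[-]

no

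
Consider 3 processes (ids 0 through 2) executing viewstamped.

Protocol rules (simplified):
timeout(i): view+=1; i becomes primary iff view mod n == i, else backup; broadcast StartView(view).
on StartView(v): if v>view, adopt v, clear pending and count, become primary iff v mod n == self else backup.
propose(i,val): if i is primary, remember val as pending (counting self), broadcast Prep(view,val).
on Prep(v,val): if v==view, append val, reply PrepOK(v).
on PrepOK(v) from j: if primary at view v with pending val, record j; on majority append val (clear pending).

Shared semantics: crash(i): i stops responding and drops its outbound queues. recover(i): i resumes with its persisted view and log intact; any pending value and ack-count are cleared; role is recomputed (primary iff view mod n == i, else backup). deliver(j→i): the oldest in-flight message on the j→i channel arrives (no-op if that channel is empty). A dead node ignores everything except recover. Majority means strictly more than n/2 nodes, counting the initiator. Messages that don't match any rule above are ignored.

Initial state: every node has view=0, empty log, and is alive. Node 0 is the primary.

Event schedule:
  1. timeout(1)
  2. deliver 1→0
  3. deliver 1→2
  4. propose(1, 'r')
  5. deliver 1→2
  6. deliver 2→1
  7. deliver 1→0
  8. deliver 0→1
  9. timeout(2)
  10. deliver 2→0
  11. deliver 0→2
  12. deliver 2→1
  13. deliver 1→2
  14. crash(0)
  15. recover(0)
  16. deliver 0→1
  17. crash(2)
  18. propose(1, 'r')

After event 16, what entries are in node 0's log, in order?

e1 timeout(1): 1[prim,v=1,-]
e2 deliver 1→0: 0[back,v=1,-]
e3 deliver 1→2: 2[back,v=1,-]
e4 propose(1,'r'): ·
e5 deliver 1→2: 2[back,v=1,r]
e6 deliver 2→1: 1[prim,v=1,r]
e7 deliver 1→0: 0[back,v=1,r]
e8 deliver 0→1: ·
e9 timeout(2): 2[prim,v=2,r]
e10 deliver 2→0: 0[back,v=2,r]
e11 deliver 0→2: ·
e12 deliver 2→1: 1[back,v=2,r]
e13 deliver 1→2: ·
e14 crash(0): 0[✗back,v=2,r]
e15 recover(0): 0[back,v=2,r]
e16 deliver 0→1: ·

r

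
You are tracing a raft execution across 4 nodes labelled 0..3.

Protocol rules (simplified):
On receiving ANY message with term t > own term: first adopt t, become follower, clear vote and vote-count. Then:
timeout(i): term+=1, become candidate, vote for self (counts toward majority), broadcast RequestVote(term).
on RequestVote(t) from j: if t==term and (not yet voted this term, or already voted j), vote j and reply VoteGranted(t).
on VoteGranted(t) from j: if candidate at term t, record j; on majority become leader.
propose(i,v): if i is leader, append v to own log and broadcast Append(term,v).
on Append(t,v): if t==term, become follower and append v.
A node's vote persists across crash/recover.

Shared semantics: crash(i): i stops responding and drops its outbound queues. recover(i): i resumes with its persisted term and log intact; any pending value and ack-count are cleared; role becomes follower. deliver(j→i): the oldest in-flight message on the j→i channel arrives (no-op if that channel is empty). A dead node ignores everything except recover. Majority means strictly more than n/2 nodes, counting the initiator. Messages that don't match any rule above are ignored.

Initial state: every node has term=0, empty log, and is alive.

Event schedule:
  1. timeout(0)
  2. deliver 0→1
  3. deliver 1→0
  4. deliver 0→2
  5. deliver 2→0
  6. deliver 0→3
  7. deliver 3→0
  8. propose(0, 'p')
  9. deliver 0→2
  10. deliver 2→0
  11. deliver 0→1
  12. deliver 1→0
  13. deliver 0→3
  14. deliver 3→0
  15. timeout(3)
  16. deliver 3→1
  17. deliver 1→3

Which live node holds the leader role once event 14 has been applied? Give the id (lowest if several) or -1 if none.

e1 timeout(0): 0[cand,t=1,-]
e2 deliver 0→1: 1[foll,t=1,-]
e3 deliver 1→0: ·
e4 deliver 0→2: 2[foll,t=1,-]
e5 deliver 2→0: 0[lead,t=1,-]
e6 deliver 0→3: 3[foll,t=1,-]
e7 deliver 3→0: ·
e8 propose(0,'p'): 0[lead,t=1,p]
e9 deliver 0→2: 2[foll,t=1,p]
e10 deliver 2→0: ·
e11 deliver 0→1: 1[foll,t=1,p]
e12 deliver 1→0: ·
e13 deliver 0→3: 3[foll,t=1,p]
e14 deliver 3→0: ·

0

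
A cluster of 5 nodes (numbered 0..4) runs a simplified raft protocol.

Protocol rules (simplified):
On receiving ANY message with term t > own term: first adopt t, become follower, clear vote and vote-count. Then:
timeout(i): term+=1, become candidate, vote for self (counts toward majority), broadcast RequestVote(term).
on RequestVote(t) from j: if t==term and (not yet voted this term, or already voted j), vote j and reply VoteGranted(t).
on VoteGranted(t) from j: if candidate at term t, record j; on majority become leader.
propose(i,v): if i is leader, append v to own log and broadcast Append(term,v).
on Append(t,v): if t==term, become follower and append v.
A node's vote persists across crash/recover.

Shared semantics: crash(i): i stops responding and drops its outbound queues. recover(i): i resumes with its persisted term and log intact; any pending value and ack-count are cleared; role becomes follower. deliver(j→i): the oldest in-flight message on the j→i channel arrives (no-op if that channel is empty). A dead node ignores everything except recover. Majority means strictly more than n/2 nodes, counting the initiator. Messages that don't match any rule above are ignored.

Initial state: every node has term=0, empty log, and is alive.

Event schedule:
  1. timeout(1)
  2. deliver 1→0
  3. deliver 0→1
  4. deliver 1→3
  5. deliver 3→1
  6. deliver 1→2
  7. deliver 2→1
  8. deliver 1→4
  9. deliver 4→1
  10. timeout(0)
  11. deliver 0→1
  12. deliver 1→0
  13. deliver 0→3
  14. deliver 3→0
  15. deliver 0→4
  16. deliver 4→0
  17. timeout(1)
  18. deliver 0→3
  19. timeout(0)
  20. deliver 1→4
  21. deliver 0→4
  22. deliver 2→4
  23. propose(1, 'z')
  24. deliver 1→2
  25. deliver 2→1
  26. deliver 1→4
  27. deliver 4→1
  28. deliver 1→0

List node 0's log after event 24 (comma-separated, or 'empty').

[1] timeout(1) → N1(cand t1 [-])
[2] deliver 1→0 → N0(foll t1 [-])
[3] deliver 0→1 → ∅
[4] deliver 1→3 → N3(foll t1 [-])
[5] deliver 3→1 → N1(lead t1 [-])
[6] deliver 1→2 → N2(foll t1 [-])
[7] deliver 2→1 → ∅
[8] deliver 1→4 → N4(foll t1 [-])
[9] deliver 4→1 → ∅
[10] timeout(0) → N0(cand t2 [-])
[11] deliver 0→1 → N1(foll t2 [-])
[12] deliver 1→0 → ∅
[13] deliver 0→3 → N3(foll t2 [-])
[14] deliver 3→0 → N0(lead t2 [-])
[15] deliver 0→4 → N4(foll t2 [-])
[16] deliver 4→0 → ∅
[17] timeout(1) → N1(cand t3 [-])
[18] deliver 0→3 → ∅
[19] timeout(0) → N0(cand t3 [-])
[20] deliver 1→4 → N4(foll t3 [-])
[21] deliver 0→4 → ∅
[22] deliver 2→4 → ∅
[23] propose(1,'z') → ∅
[24] deliver 1→2 → N2(foll t3 [-])

empty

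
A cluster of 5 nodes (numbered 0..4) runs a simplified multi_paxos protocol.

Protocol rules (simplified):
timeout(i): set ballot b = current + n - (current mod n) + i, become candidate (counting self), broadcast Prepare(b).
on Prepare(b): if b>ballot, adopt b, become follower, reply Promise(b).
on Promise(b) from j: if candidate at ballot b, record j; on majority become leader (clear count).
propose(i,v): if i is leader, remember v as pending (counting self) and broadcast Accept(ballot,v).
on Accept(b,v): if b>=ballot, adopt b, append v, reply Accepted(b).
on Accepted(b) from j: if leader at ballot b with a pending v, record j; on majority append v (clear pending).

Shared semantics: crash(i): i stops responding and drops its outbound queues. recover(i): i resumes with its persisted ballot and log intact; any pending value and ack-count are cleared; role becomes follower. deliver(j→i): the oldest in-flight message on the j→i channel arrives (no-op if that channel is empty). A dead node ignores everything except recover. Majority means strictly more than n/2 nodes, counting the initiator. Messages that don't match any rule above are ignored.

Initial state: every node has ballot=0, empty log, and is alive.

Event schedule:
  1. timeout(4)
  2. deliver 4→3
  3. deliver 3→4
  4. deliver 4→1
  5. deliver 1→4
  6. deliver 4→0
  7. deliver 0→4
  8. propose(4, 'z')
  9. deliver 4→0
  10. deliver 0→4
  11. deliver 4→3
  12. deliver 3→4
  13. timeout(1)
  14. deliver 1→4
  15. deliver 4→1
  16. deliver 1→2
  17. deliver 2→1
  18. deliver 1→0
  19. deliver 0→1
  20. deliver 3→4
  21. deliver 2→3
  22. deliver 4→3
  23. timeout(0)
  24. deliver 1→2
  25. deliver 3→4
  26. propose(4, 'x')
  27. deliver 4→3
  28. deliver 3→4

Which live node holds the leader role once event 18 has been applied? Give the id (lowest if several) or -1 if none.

e1 timeout(4): 4[cand,b=9,-]
e2 deliver 4→3: 3[foll,b=9,-]
e3 deliver 3→4: ·
e4 deliver 4→1: 1[foll,b=9,-]
e5 deliver 1→4: 4[lead,b=9,-]
e6 deliver 4→0: 0[foll,b=9,-]
e7 deliver 0→4: ·
e8 propose(4,'z'): ·
e9 deliver 4→0: 0[foll,b=9,z]
e10 deliver 0→4: ·
e11 deliver 4→3: 3[foll,b=9,z]
e12 deliver 3→4: 4[lead,b=9,z]
e13 timeout(1): 1[cand,b=11,-]
e14 deliver 1→4: 4[foll,b=11,z]
e15 deliver 4→1: ·
e16 deliver 1→2: 2[foll,b=11,-]
e17 deliver 2→1: ·
e18 deliver 1→0: 0[foll,b=11,z]

-1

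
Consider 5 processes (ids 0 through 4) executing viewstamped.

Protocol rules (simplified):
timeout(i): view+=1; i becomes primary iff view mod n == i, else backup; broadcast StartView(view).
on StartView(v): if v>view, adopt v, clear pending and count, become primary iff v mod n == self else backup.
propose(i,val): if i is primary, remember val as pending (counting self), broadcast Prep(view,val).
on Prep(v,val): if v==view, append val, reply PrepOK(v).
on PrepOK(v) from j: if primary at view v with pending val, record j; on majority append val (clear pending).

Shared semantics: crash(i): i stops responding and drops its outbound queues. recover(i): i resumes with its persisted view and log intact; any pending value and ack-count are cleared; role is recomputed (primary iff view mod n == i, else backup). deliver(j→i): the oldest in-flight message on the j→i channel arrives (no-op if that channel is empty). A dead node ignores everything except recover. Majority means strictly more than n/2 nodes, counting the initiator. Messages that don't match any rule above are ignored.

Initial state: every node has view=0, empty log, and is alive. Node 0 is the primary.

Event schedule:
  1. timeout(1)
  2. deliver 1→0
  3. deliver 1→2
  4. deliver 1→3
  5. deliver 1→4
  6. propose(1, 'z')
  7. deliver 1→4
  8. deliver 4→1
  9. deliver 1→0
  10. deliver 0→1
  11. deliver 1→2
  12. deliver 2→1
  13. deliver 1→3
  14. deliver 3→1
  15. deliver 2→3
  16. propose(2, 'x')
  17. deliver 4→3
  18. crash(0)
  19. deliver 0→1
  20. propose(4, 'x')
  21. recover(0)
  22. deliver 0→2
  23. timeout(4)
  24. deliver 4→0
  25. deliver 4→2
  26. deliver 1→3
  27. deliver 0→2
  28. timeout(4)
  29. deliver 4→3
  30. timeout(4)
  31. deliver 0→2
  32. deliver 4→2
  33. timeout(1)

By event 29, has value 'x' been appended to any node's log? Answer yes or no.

no

after 1 — timeout(1): n1:prim/v1/[-]
after 2 — deliver 1→0: n0:back/v1/[-]
after 3 — deliver 1→2: n2:back/v1/[-]
after 4 — deliver 1→3: n3:back/v1/[-]
after 5 — deliver 1→4: n4:back/v1/[-]
after 6 — propose(1,'z'): ·
after 7 — deliver 1→4: n4:back/v1/[z]
after 8 — deliver 4→1: ·
after 9 — deliver 1→0: n0:back/v1/[z]
after 10 — deliver 0→1: n1:prim/v1/[z]
after 11 — deliver 1→2: n2:back/v1/[z]
after 12 — deliver 2→1: ·
after 13 — deliver 1→3: n3:back/v1/[z]
after 14 — deliver 3→1: ·
after 15 — deliver 2→3: ·
after 16 — propose(2,'x'): ·
after 17 — deliver 4→3: ·
after 18 — crash(0): n0:✗back/v1/[z]
after 19 — deliver 0→1: ·
after 20 — propose(4,'x'): ·
after 21 — recover(0): n0:back/v1/[z]
after 22 — deliver 0→2: ·
after 23 — timeout(4): n4:back/v2/[z]
after 24 — deliver 4→0: n0:back/v2/[z]
after 25 — deliver 4→2: n2:prim/v2/[z]
after 26 — deliver 1→3: ·
after 27 — deliver 0→2: ·
after 28 — timeout(4): n4:back/v3/[z]
after 29 — deliver 4→3: n3:back/v2/[z]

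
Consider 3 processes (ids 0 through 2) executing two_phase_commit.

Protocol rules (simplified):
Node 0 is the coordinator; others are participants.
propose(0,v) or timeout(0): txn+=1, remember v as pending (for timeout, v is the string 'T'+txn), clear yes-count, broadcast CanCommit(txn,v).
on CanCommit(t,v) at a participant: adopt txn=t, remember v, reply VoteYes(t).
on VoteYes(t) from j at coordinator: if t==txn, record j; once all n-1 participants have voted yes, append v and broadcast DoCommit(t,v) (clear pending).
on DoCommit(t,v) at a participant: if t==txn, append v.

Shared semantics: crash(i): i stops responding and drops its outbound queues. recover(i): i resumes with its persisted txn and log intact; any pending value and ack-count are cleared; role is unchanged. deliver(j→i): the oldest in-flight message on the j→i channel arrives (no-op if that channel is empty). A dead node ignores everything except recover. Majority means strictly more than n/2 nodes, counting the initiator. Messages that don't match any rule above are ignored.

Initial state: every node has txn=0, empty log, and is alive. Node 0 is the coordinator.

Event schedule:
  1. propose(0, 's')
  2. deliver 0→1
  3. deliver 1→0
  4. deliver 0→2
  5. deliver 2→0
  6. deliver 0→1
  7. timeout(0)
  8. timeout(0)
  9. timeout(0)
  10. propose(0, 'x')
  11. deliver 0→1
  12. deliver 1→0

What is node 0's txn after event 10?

5

step 1 propose(0,'s'): 0={coor,t=1,log=-}
step 2 deliver 0→1: 1={part,t=1,log=-}
step 3 deliver 1→0: —
step 4 deliver 0→2: 2={part,t=1,log=-}
step 5 deliver 2→0: 0={coor,t=1,log=s}
step 6 deliver 0→1: 1={part,t=1,log=s}
step 7 timeout(0): 0={coor,t=2,log=s}
step 8 timeout(0): 0={coor,t=3,log=s}
step 9 timeout(0): 0={coor,t=4,log=s}
step 10 propose(0,'x'): 0={coor,t=5,log=s}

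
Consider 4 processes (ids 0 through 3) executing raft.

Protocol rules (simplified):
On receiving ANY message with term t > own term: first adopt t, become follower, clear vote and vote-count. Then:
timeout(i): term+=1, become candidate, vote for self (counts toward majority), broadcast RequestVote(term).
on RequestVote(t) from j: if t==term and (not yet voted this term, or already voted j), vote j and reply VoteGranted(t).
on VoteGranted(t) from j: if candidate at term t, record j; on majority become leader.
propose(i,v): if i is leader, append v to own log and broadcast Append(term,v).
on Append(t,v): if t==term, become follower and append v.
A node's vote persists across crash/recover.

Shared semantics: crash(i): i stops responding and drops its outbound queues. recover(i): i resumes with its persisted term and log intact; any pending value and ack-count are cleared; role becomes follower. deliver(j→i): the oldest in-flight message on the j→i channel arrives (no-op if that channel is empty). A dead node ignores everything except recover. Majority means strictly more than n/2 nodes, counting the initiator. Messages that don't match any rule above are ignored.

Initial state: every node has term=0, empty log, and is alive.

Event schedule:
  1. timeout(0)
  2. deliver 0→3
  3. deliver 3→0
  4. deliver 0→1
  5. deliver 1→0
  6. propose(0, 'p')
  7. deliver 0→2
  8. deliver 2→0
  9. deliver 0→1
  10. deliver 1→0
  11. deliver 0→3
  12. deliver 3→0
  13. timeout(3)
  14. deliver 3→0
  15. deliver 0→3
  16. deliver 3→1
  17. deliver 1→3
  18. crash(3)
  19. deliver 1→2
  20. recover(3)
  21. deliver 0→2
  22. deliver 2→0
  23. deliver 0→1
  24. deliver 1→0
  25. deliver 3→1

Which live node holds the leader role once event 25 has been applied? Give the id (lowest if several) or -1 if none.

after 1 — timeout(0): n0:cand/t1/[-]
after 2 — deliver 0→3: n3:foll/t1/[-]
after 3 — deliver 3→0: ·
after 4 — deliver 0→1: n1:foll/t1/[-]
after 5 — deliver 1→0: n0:lead/t1/[-]
after 6 — propose(0,'p'): n0:lead/t1/[p]
after 7 — deliver 0→2: n2:foll/t1/[-]
after 8 — deliver 2→0: ·
after 9 — deliver 0→1: n1:foll/t1/[p]
after 10 — deliver 1→0: ·
after 11 — deliver 0→3: n3:foll/t1/[p]
after 12 — deliver 3→0: ·
after 13 — timeout(3): n3:cand/t2/[p]
after 14 — deliver 3→0: n0:foll/t2/[p]
after 15 — deliver 0→3: ·
after 16 — deliver 3→1: n1:foll/t2/[p]
after 17 — deliver 1→3: n3:lead/t2/[p]
after 18 — crash(3): n3:✗lead/t2/[p]
after 19 — deliver 1→2: ·
after 20 — recover(3): n3:foll/t2/[p]
after 21 — deliver 0→2: n2:foll/t1/[p]
after 22 — deliver 2→0: ·
after 23 — deliver 0→1: ·
after 24 — deliver 1→0: ·
after 25 — deliver 3→1: ·

-1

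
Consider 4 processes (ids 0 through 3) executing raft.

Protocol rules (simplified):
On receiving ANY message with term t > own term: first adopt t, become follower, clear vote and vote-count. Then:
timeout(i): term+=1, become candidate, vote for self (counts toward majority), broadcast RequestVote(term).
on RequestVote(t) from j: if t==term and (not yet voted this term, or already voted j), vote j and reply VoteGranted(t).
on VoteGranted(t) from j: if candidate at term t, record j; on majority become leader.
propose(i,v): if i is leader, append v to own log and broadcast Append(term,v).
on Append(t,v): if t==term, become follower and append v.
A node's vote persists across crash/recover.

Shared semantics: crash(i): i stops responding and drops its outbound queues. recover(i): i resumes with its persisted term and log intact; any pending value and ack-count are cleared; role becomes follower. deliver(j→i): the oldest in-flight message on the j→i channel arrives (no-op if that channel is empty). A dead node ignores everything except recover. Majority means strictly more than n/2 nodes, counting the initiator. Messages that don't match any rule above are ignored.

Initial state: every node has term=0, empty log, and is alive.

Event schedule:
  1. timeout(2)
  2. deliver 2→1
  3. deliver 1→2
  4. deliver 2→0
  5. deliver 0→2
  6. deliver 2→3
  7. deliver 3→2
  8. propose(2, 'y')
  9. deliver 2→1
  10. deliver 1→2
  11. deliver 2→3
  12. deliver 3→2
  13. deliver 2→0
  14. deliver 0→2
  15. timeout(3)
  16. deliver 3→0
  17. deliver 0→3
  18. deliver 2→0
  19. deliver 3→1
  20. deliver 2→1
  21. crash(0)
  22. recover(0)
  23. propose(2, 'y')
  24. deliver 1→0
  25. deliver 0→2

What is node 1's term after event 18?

1

e1 timeout(2): 2[cand,t=1,-]
e2 deliver 2→1: 1[foll,t=1,-]
e3 deliver 1→2: ·
e4 deliver 2→0: 0[foll,t=1,-]
e5 deliver 0→2: 2[lead,t=1,-]
e6 deliver 2→3: 3[foll,t=1,-]
e7 deliver 3→2: ·
e8 propose(2,'y'): 2[lead,t=1,y]
e9 deliver 2→1: 1[foll,t=1,y]
e10 deliver 1→2: ·
e11 deliver 2→3: 3[foll,t=1,y]
e12 deliver 3→2: ·
e13 deliver 2→0: 0[foll,t=1,y]
e14 deliver 0→2: ·
e15 timeout(3): 3[cand,t=2,y]
e16 deliver 3→0: 0[foll,t=2,y]
e17 deliver 0→3: ·
e18 deliver 2→0: ·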